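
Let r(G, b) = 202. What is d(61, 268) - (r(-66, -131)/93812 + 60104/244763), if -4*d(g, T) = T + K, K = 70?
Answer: -486488030639/5740426639 ≈ -84.748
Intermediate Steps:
d(g, T) = -35/2 - T/4 (d(g, T) = -(T + 70)/4 = -(70 + T)/4 = -35/2 - T/4)
d(61, 268) - (r(-66, -131)/93812 + 60104/244763) = (-35/2 - 1/4*268) - (202/93812 + 60104/244763) = (-35/2 - 67) - (202*(1/93812) + 60104*(1/244763)) = -169/2 - (101/46906 + 60104/244763) = -169/2 - 1*2843959287/11480853278 = -169/2 - 2843959287/11480853278 = -486488030639/5740426639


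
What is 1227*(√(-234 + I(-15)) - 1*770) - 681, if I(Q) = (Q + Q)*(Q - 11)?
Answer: -945471 + 1227*√546 ≈ -9.1680e+5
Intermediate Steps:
I(Q) = 2*Q*(-11 + Q) (I(Q) = (2*Q)*(-11 + Q) = 2*Q*(-11 + Q))
1227*(√(-234 + I(-15)) - 1*770) - 681 = 1227*(√(-234 + 2*(-15)*(-11 - 15)) - 1*770) - 681 = 1227*(√(-234 + 2*(-15)*(-26)) - 770) - 681 = 1227*(√(-234 + 780) - 770) - 681 = 1227*(√546 - 770) - 681 = 1227*(-770 + √546) - 681 = (-944790 + 1227*√546) - 681 = -945471 + 1227*√546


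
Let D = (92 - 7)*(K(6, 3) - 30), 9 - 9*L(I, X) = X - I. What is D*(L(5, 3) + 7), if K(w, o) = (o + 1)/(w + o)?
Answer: -1673140/81 ≈ -20656.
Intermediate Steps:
L(I, X) = 1 - X/9 + I/9 (L(I, X) = 1 - (X - I)/9 = 1 + (-X/9 + I/9) = 1 - X/9 + I/9)
K(w, o) = (1 + o)/(o + w)
D = -22610/9 (D = (92 - 7)*((1 + 3)/(3 + 6) - 30) = 85*(4/9 - 30) = 85*(-266/9) = -22610/9 ≈ -2512.2)
D*(L(5, 3) + 7) = -22610*((1 - ⅑*3 + (⅑)*5) + 7)/9 = -22610*((1 - ⅓ + 5/9) + 7)/9 = -22610*(11/9 + 7)/9 = -22610/9*74/9 = -1673140/81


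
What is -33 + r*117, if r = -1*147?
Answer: -17232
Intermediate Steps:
r = -147
-33 + r*117 = -33 - 147*117 = -33 - 17199 = -17232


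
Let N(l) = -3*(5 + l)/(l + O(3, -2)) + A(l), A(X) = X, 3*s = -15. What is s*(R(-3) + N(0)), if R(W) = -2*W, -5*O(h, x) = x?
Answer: 315/2 ≈ 157.50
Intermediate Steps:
s = -5 (s = (⅓)*(-15) = -5)
O(h, x) = -x/5
N(l) = l - 3*(5 + l)/(⅖ + l) (N(l) = -3*(5 + l)/(l - ⅕*(-2)) + l = -3*(5 + l)/(l + ⅖) + l = -3*(5 + l)/(⅖ + l) + l = l - 3*(5 + l)/(⅖ + l))
s*(R(-3) + N(0)) = -5*(-2*(-3) + (-75 - 13*0 + 5*0²)/(2 + 5*0)) = -5*(6 + (-75 + 0 + 5*0)/(2 + 0)) = -5*(6 + (-75 + 0 + 0)/2) = -5*(6 + (½)*(-75)) = -5*(6 - 75/2) = -5*(-63/2) = 315/2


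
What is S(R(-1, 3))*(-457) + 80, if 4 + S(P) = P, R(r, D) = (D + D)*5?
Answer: -11802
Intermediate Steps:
R(r, D) = 10*D (R(r, D) = (2*D)*5 = 10*D)
S(P) = -4 + P
S(R(-1, 3))*(-457) + 80 = (-4 + 10*3)*(-457) + 80 = (-4 + 30)*(-457) + 80 = 26*(-457) + 80 = -11882 + 80 = -11802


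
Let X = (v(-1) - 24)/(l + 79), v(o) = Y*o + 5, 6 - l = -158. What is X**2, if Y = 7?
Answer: 676/59049 ≈ 0.011448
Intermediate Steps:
l = 164 (l = 6 - 1*(-158) = 6 + 158 = 164)
v(o) = 5 + 7*o (v(o) = 7*o + 5 = 5 + 7*o)
X = -26/243 (X = ((5 + 7*(-1)) - 24)/(164 + 79) = ((5 - 7) - 24)/243 = (-2 - 24)*(1/243) = -26*1/243 = -26/243 ≈ -0.10700)
X**2 = (-26/243)**2 = 676/59049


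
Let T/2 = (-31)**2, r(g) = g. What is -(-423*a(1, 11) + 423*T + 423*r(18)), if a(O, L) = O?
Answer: -820197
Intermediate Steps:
T = 1922 (T = 2*(-31)**2 = 2*961 = 1922)
-(-423*a(1, 11) + 423*T + 423*r(18)) = -(820620 - 423) = -423/(1/(1922 + (18 - 1))) = -423/(1/(1922 + 17)) = -423/(1/1939) = -423/1/1939 = -423*1939 = -820197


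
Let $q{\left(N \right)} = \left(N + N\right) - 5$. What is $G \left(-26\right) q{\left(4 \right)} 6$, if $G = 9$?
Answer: $-4212$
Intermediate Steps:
$q{\left(N \right)} = -5 + 2 N$ ($q{\left(N \right)} = 2 N - 5 = -5 + 2 N$)
$G \left(-26\right) q{\left(4 \right)} 6 = 9 \left(-26\right) \left(-5 + 2 \cdot 4\right) 6 = - 234 \left(-5 + 8\right) 6 = - 234 \cdot 3 \cdot 6 = \left(-234\right) 18 = -4212$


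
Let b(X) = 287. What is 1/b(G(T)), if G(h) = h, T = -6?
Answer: 1/287 ≈ 0.0034843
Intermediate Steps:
1/b(G(T)) = 1/287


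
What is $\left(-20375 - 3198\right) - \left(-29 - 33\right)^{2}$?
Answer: $-27417$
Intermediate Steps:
$\left(-20375 - 3198\right) - \left(-29 - 33\right)^{2} = -23573 - \left(-62\right)^{2} = -23573 - 3844 = -27417$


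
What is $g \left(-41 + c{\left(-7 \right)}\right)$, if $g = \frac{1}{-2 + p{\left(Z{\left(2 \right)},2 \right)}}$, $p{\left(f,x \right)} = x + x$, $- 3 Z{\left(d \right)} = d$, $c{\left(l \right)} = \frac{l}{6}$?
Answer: $- \frac{253}{12} \approx -21.083$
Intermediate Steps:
$c{\left(l \right)} = \frac{l}{6}$ ($c{\left(l \right)} = l \frac{1}{6} = \frac{l}{6}$)
$Z{\left(d \right)} = - \frac{d}{3}$
$p{\left(f,x \right)} = 2 x$
$g = \frac{1}{2}$ ($g = \frac{1}{-2 + 2 \cdot 2} = \frac{1}{-2 + 4} = \frac{1}{2} \approx 0.5$)
$g \left(-41 + c{\left(-7 \right)}\right) = \frac{-41 + \frac{1}{6} \left(-7\right)}{2} = \frac{-41 - \frac{7}{6}}{2} = \frac{1}{2} \left(- \frac{253}{6}\right) = - \frac{253}{12}$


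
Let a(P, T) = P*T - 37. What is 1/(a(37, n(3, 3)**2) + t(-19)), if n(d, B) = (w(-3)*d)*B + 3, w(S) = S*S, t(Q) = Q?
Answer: 1/261016 ≈ 3.8312e-6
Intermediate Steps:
w(S) = S**2
n(d, B) = 3 + 9*B*d (n(d, B) = ((-3)**2*d)*B + 3 = (9*d)*B + 3 = 9*B*d + 3 = 3 + 9*B*d)
a(P, T) = -37 + P*T
1/(a(37, n(3, 3)**2) + t(-19)) = 1/((-37 + 37*(3 + 9*3*3)**2) - 19) = 1/((-37 + 37*(3 + 81)**2) - 19) = 1/((-37 + 37*84**2) - 19) = 1/((-37 + 37*7056) - 19) = 1/((-37 + 261072) - 19) = 1/(261035 - 19) = 1/261016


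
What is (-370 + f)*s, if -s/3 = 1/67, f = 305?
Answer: 195/67 ≈ 2.9104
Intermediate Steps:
s = -3/67 ≈ -0.044776
(-370 + f)*s = (-370 + 305)*(-3/67) = -65*(-3/67) = 195/67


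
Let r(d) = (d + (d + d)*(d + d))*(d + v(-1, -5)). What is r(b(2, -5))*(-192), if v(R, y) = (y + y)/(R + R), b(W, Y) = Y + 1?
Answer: -11520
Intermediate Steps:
b(W, Y) = 1 + Y
v(R, y) = y/R (v(R, y) = (2*y)/((2*R)) = (2*y)*(1/(2*R)) = y/R)
r(d) = (5 + d)*(d + 4*d²) (r(d) = (d + (d + d)*(d + d))*(d - 5/(-1)) = (d + (2*d)*(2*d))*(d - 5*(-1)) = (d + 4*d²)*(d + 5) = (d + 4*d²)*(5 + d) = (5 + d)*(d + 4*d²))
r(b(2, -5))*(-192) = ((1 - 5)*(5 + 4*(1 - 5)² + 21*(1 - 5)))*(-192) = -4*(5 + 4*(-4)² + 21*(-4))*(-192) = -4*(5 + 4*16 - 84)*(-192) = -4*(5 + 64 - 84)*(-192) = -4*(-15)*(-192) = 60*(-192) = -11520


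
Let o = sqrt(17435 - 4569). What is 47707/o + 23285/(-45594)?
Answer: -23285/45594 + 47707*sqrt(12866)/12866 ≈ 420.08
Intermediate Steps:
o = sqrt(12866) ≈ 113.43
47707/o + 23285/(-45594) = 47707/(sqrt(12866)) + 23285/(-45594) = 47707*(sqrt(12866)/12866) + 23285*(-1/45594) = 47707*sqrt(12866)/12866 - 23285/45594 = -23285/45594 + 47707*sqrt(12866)/12866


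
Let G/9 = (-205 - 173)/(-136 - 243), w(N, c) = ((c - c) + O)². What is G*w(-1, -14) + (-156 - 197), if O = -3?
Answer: -103169/379 ≈ -272.21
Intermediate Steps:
w(N, c) = 9 (w(N, c) = ((c - c) - 3)² = (0 - 3)² = (-3)² = 9)
G = 3402/379 (G = 9*((-205 - 173)/(-136 - 243)) = 9*(-378/(-379)) = 9*(-378*(-1/379)) = 9*(378/379) = 3402/379 ≈ 8.9763)
G*w(-1, -14) + (-156 - 197) = (3402/379)*9 + (-156 - 197) = 30618/379 - 353 = -103169/379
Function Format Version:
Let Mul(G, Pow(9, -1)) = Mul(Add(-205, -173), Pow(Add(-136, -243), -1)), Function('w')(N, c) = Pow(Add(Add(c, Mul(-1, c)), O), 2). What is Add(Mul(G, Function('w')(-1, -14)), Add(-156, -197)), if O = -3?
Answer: Rational(-103169, 379) ≈ -272.21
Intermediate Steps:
Function('w')(N, c) = 9 (Function('w')(N, c) = Pow(Add(Add(c, Mul(-1, c)), -3), 2) = Pow(Add(0, -3), 2) = Pow(-3, 2) = 9)
G = Rational(3402, 379) (G = Mul(9, Mul(Add(-205, -173), Pow(Add(-136, -243), -1))) = Mul(9, Mul(-378, Pow(-379, -1))) = Mul(9, Mul(-378, Rational(-1, 379))) = Mul(9, Rational(378, 379)) = Rational(3402, 379) ≈ 8.9763)
Add(Mul(G, Function('w')(-1, -14)), Add(-156, -197)) = Add(Mul(Rational(3402, 379), 9), Add(-156, -197)) = Add(Rational(30618, 379), -353) = Rational(-103169, 379)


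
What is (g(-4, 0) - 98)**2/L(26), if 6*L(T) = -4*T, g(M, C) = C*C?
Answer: -7203/13 ≈ -554.08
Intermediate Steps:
g(M, C) = C**2
L(T) = -2*T/3 (L(T) = (-4*T)/6 = -2*T/3)
(g(-4, 0) - 98)**2/L(26) = (0**2 - 98)**2/((-2/3*26)) = (0 - 98)**2/(-52/3) = (-98)**2*(-3/52) = 9604*(-3/52) = -7203/13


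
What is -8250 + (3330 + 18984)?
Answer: 14064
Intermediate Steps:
-8250 + (3330 + 18984) = -8250 + 22314 = 14064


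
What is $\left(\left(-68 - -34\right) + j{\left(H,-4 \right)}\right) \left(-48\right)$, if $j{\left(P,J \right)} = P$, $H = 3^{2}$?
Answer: $1200$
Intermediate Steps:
$H = 9$
$\left(\left(-68 - -34\right) + j{\left(H,-4 \right)}\right) \left(-48\right) = \left(\left(-68 - -34\right) + 9\right) \left(-48\right) = \left(\left(-68 + 34\right) + 9\right) \left(-48\right) = \left(-34 + 9\right) \left(-48\right) = \left(-25\right) \left(-48\right) = 1200$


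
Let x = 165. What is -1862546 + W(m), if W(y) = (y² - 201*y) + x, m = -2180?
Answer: 3328199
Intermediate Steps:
W(y) = 165 + y² - 201*y (W(y) = (y² - 201*y) + 165 = 165 + y² - 201*y)
-1862546 + W(m) = -1862546 + (165 + (-2180)² - 201*(-2180)) = -1862546 + (165 + 4752400 + 438180) = -1862546 + 5190745 = 3328199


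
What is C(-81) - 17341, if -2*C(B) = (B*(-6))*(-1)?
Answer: -17098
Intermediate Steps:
C(B) = -3*B (C(B) = -B*(-6)*(-1)/2 = -(-6*B)*(-1)/2 = -3*B)
C(-81) - 17341 = -3*(-81) - 17341 = 243 - 17341 = -17098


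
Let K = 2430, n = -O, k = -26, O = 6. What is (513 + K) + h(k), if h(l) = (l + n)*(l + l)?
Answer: 4607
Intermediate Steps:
n = -6 (n = -1*6 = -6)
h(l) = 2*l*(-6 + l) (h(l) = (l - 6)*(l + l) = (-6 + l)*(2*l) = 2*l*(-6 + l))
(513 + K) + h(k) = (513 + 2430) + 2*(-26)*(-6 - 26) = 2943 + 2*(-26)*(-32) = 2943 + 1664 = 4607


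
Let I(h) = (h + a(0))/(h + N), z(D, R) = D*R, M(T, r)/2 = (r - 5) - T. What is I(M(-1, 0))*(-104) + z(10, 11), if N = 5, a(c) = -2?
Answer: -710/3 ≈ -236.67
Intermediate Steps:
M(T, r) = -10 - 2*T + 2*r (M(T, r) = 2*((r - 5) - T) = 2*((-5 + r) - T) = 2*(-5 + r - T) = -10 - 2*T + 2*r)
I(h) = (-2 + h)/(5 + h) (I(h) = (h - 2)/(h + 5) = (-2 + h)/(5 + h))
I(M(-1, 0))*(-104) + z(10, 11) = ((-2 + (-10 - 2*(-1) + 2*0))/(5 + (-10 - 2*(-1) + 2*0)))*(-104) + 10*11 = ((-2 + (-10 + 2 + 0))/(5 + (-10 + 2 + 0)))*(-104) + 110 = ((-2 - 8)/(5 - 8))*(-104) + 110 = (-10/(-3))*(-104) + 110 = -⅓*(-10)*(-104) + 110 = (10/3)*(-104) + 110 = -1040/3 + 110 = -710/3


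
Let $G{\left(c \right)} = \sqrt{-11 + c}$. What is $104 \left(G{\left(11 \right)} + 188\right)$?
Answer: $19552$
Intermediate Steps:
$104 \left(G{\left(11 \right)} + 188\right) = 104 \left(\sqrt{-11 + 11} + 188\right) = 104 \left(\sqrt{0} + 188\right) = 104 \left(0 + 188\right) = 104 \cdot 188 = 19552$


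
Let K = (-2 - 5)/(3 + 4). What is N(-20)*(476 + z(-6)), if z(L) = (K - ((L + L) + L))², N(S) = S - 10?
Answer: -22950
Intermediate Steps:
K = -1 (K = -7/7 = -7*⅐ = -1)
N(S) = -10 + S
z(L) = (-1 - 3*L)² (z(L) = (-1 - ((L + L) + L))² = (-1 - (2*L + L))² = (-1 - 3*L)²)
N(-20)*(476 + z(-6)) = (-10 - 20)*(476 + (1 + 3*(-6))²) = -30*(476 + (1 - 18)²) = -30*(476 + (-17)²) = -30*(476 + 289) = -30*765 = -22950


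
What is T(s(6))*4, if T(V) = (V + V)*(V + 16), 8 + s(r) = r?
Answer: -224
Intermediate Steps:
s(r) = -8 + r
T(V) = 2*V*(16 + V) (T(V) = (2*V)*(16 + V) = 2*V*(16 + V))
T(s(6))*4 = (2*(-8 + 6)*(16 + (-8 + 6)))*4 = (2*(-2)*(16 - 2))*4 = (2*(-2)*14)*4 = -56*4 = -224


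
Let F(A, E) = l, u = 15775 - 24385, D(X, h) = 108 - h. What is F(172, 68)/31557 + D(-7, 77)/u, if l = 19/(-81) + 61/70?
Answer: -83647/23363235 ≈ -0.0035803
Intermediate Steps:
l = 3611/5670 (l = 19*(-1/81) + 61*(1/70) = -19/81 + 61/70 = 3611/5670 ≈ 0.63686)
u = -8610
F(A, E) = 3611/5670
F(172, 68)/31557 + D(-7, 77)/u = (3611/5670)/31557 + (108 - 1*77)/(-8610) = (3611/5670)*(1/31557) + (108 - 77)*(-1/8610) = 23/1139670 + 31*(-1/8610) = 23/1139670 - 31/8610 = -83647/23363235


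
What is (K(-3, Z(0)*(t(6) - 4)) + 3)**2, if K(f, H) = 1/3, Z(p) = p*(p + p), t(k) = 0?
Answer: 100/9 ≈ 11.111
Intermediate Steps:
Z(p) = 2*p**2 (Z(p) = p*(2*p) = 2*p**2)
K(f, H) = 1/3
(K(-3, Z(0)*(t(6) - 4)) + 3)**2 = (1/3 + 3)**2 = (10/3)**2 = 100/9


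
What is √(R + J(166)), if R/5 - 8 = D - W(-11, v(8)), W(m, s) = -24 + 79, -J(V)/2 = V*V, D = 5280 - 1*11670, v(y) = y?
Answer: I*√87297 ≈ 295.46*I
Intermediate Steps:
D = -6390 (D = 5280 - 11670 = -6390)
J(V) = -2*V² (J(V) = -2*V*V = -2*V²)
W(m, s) = 55
R = -32185 (R = 40 + 5*(-6390 - 1*55) = 40 + 5*(-6390 - 55) = 40 + 5*(-6445) = 40 - 32225 = -32185)
√(R + J(166)) = √(-32185 - 2*166²) = √(-32185 - 2*27556) = √(-32185 - 55112) = √(-87297) = I*√87297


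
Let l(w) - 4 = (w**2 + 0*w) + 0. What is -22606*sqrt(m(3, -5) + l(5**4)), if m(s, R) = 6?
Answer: -22606*sqrt(390635) ≈ -1.4129e+7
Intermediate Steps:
l(w) = 4 + w**2 (l(w) = 4 + ((w**2 + 0*w) + 0) = 4 + ((w**2 + 0) + 0) = 4 + (w**2 + 0) = 4 + w**2)
-22606*sqrt(m(3, -5) + l(5**4)) = -22606*sqrt(6 + (4 + (5**4)**2)) = -22606*sqrt(6 + (4 + 625**2)) = -22606*sqrt(6 + (4 + 390625)) = -22606*sqrt(6 + 390629) = -22606*sqrt(390635)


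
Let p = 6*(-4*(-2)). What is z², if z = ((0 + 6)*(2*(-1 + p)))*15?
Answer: 71571600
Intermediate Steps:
p = 48 (p = 6*8 = 48)
z = 8460 (z = ((0 + 6)*(2*(-1 + 48)))*15 = (6*(2*47))*15 = (6*94)*15 = 564*15 = 8460)
z² = 8460² = 71571600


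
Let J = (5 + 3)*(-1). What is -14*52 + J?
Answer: -736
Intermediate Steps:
J = -8 (J = 8*(-1) = -8)
-14*52 + J = -14*52 - 8 = -728 - 8 = -736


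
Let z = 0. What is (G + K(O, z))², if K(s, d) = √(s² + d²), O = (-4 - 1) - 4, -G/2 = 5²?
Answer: 1681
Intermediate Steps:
G = -50 (G = -2*5² = -2*25 = -50)
O = -9 (O = -5 - 4 = -9)
K(s, d) = √(d² + s²)
(G + K(O, z))² = (-50 + √(0² + (-9)²))² = (-50 + √(0 + 81))² = (-50 + √81)² = (-50 + 9)² = (-41)² = 1681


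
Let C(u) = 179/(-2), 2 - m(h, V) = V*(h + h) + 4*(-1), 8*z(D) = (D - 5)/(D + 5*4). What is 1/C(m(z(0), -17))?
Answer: -2/179 ≈ -0.011173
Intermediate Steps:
z(D) = (-5 + D)/(8*(20 + D)) (z(D) = ((D - 5)/(D + 5*4))/8 = ((-5 + D)/(D + 20))/8 = ((-5 + D)/(20 + D))/8 = (-5 + D)/(8*(20 + D)))
m(h, V) = 6 - 2*V*h (m(h, V) = 2 - (V*(h + h) + 4*(-1)) = 2 - (V*(2*h) - 4) = 2 - (2*V*h - 4) = 2 - (-4 + 2*V*h) = 2 + (4 - 2*V*h) = 6 - 2*V*h)
C(u) = -179/2 (C(u) = 179*(-½) = -179/2)
1/C(m(z(0), -17)) = 1/(-179/2) = -2/179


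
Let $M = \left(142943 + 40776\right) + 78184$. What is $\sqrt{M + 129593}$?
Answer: $2 \sqrt{97874} \approx 625.7$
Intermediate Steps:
$M = 261903$ ($M = 183719 + 78184 = 261903$)
$\sqrt{M + 129593} = \sqrt{261903 + 129593} = \sqrt{391496} = 2 \sqrt{97874}$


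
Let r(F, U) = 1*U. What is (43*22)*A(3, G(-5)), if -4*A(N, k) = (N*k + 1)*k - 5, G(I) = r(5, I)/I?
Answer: 473/2 ≈ 236.50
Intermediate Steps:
r(F, U) = U
G(I) = 1 (G(I) = I/I = 1)
A(N, k) = 5/4 - k*(1 + N*k)/4 (A(N, k) = -((N*k + 1)*k - 5)/4 = -((1 + N*k)*k - 5)/4 = -(k*(1 + N*k) - 5)/4 = -(-5 + k*(1 + N*k))/4 = 5/4 - k*(1 + N*k)/4)
(43*22)*A(3, G(-5)) = (43*22)*(5/4 - ¼*1 - ¼*3*1²) = 946*(5/4 - ¼ - ¼*3*1) = 946*(5/4 - ¼ - ¾) = 946*(¼) = 473/2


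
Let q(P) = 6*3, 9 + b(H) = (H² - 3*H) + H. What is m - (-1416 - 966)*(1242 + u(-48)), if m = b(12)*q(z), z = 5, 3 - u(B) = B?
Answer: 3081924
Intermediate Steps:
u(B) = 3 - B
b(H) = -9 + H² - 2*H (b(H) = -9 + ((H² - 3*H) + H) = -9 + (H² - 2*H) = -9 + H² - 2*H)
q(P) = 18
m = 1998 (m = (-9 + 12² - 2*12)*18 = (-9 + 144 - 24)*18 = 111*18 = 1998)
m - (-1416 - 966)*(1242 + u(-48)) = 1998 - (-1416 - 966)*(1242 + (3 - 1*(-48))) = 1998 - (-2382)*(1242 + (3 + 48)) = 1998 - (-2382)*(1242 + 51) = 1998 - (-2382)*1293 = 1998 - 1*(-3079926) = 1998 + 3079926 = 3081924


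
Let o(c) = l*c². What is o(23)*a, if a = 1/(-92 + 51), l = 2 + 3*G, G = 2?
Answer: -4232/41 ≈ -103.22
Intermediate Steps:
l = 8 (l = 2 + 3*2 = 2 + 6 = 8)
o(c) = 8*c²
a = -1/41 (a = 1/(-41) = -1/41 ≈ -0.024390)
o(23)*a = (8*23²)*(-1/41) = (8*529)*(-1/41) = 4232*(-1/41) = -4232/41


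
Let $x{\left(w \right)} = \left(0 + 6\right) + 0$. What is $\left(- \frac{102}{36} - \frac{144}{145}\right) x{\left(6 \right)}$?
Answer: $- \frac{3329}{145} \approx -22.959$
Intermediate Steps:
$x{\left(w \right)} = 6$ ($x{\left(w \right)} = 6 + 0 = 6$)
$\left(- \frac{102}{36} - \frac{144}{145}\right) x{\left(6 \right)} = \left(- \frac{102}{36} - \frac{144}{145}\right) 6 = \left(\left(-102\right) \frac{1}{36} - \frac{144}{145}\right) 6 = \left(- \frac{17}{6} - \frac{144}{145}\right) 6 = \left(- \frac{3329}{870}\right) 6 = - \frac{3329}{145}$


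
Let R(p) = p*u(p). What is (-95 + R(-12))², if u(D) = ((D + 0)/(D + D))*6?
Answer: 17161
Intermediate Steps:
u(D) = 3 (u(D) = (D/((2*D)))*6 = (D*(1/(2*D)))*6 = (½)*6 = 3)
R(p) = 3*p (R(p) = p*3 = 3*p)
(-95 + R(-12))² = (-95 + 3*(-12))² = (-95 - 36)² = (-131)² = 17161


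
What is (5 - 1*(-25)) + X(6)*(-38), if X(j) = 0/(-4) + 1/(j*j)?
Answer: 521/18 ≈ 28.944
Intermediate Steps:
X(j) = j**(-2) (X(j) = 0*(-1/4) + j**(-2) = 0 + j**(-2) = j**(-2))
(5 - 1*(-25)) + X(6)*(-38) = (5 - 1*(-25)) - 38/6**2 = (5 + 25) + (1/36)*(-38) = 30 - 19/18 = 521/18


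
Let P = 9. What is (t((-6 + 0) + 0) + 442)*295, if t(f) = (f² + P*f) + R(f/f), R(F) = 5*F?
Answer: 126555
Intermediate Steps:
t(f) = 5 + f² + 9*f (t(f) = (f² + 9*f) + 5*(f/f) = (f² + 9*f) + 5*1 = (f² + 9*f) + 5 = 5 + f² + 9*f)
(t((-6 + 0) + 0) + 442)*295 = ((5 + ((-6 + 0) + 0)² + 9*((-6 + 0) + 0)) + 442)*295 = ((5 + (-6 + 0)² + 9*(-6 + 0)) + 442)*295 = ((5 + (-6)² + 9*(-6)) + 442)*295 = ((5 + 36 - 54) + 442)*295 = (-13 + 442)*295 = 429*295 = 126555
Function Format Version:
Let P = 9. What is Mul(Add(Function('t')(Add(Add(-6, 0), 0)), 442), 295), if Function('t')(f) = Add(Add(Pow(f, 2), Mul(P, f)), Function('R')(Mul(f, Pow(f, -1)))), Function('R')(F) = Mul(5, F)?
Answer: 126555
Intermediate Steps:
Function('t')(f) = Add(5, Pow(f, 2), Mul(9, f)) (Function('t')(f) = Add(Add(Pow(f, 2), Mul(9, f)), Mul(5, Mul(f, Pow(f, -1)))) = Add(Add(Pow(f, 2), Mul(9, f)), Mul(5, 1)) = Add(Add(Pow(f, 2), Mul(9, f)), 5) = Add(5, Pow(f, 2), Mul(9, f)))
Mul(Add(Function('t')(Add(Add(-6, 0), 0)), 442), 295) = Mul(Add(Add(5, Pow(Add(Add(-6, 0), 0), 2), Mul(9, Add(Add(-6, 0), 0))), 442), 295) = Mul(Add(Add(5, Pow(Add(-6, 0), 2), Mul(9, Add(-6, 0))), 442), 295) = Mul(Add(Add(5, Pow(-6, 2), Mul(9, -6)), 442), 295) = Mul(Add(Add(5, 36, -54), 442), 295) = Mul(Add(-13, 442), 295) = Mul(429, 295) = 126555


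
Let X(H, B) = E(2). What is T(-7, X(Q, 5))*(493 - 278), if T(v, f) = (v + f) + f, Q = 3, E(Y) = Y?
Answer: -645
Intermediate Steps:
X(H, B) = 2
T(v, f) = v + 2*f (T(v, f) = (f + v) + f = v + 2*f)
T(-7, X(Q, 5))*(493 - 278) = (-7 + 2*2)*(493 - 278) = (-7 + 4)*215 = -3*215 = -645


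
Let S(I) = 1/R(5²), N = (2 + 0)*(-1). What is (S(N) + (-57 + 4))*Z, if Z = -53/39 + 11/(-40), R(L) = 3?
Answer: 201371/2340 ≈ 86.056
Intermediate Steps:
N = -2 (N = 2*(-1) = -2)
S(I) = ⅓ (S(I) = 1/3 = ⅓)
Z = -2549/1560 (Z = -53*1/39 + 11*(-1/40) = -53/39 - 11/40 = -2549/1560 ≈ -1.6340)
(S(N) + (-57 + 4))*Z = (⅓ + (-57 + 4))*(-2549/1560) = (⅓ - 53)*(-2549/1560) = -158/3*(-2549/1560) = 201371/2340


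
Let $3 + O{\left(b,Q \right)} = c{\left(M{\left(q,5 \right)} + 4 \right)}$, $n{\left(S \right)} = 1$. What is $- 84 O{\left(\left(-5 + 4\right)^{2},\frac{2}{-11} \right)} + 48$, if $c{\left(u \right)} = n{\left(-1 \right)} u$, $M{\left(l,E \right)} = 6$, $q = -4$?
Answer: $-540$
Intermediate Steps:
$c{\left(u \right)} = u$ ($c{\left(u \right)} = 1 u = u$)
$O{\left(b,Q \right)} = 7$ ($O{\left(b,Q \right)} = -3 + \left(6 + 4\right) = -3 + 10 = 7$)
$- 84 O{\left(\left(-5 + 4\right)^{2},\frac{2}{-11} \right)} + 48 = \left(-84\right) 7 + 48 = -588 + 48 = -540$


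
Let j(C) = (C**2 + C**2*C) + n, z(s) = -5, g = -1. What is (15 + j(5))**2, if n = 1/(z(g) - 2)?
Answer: 1331716/49 ≈ 27178.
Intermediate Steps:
n = -1/7 (n = 1/(-5 - 2) = 1/(-7) = -1/7 ≈ -0.14286)
j(C) = -1/7 + C**2 + C**3 (j(C) = (C**2 + C**2*C) - 1/7 = (C**2 + C**3) - 1/7 = -1/7 + C**2 + C**3)
(15 + j(5))**2 = (15 + (-1/7 + 5**2 + 5**3))**2 = (15 + (-1/7 + 25 + 125))**2 = (15 + 1049/7)**2 = (1154/7)**2 = 1331716/49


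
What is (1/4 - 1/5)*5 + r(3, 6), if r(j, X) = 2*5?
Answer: 41/4 ≈ 10.250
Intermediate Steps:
r(j, X) = 10
(1/4 - 1/5)*5 + r(3, 6) = (1/4 - 1/5)*5 + 10 = (1/20)*5 + 10 = 1/4 + 10 = 41/4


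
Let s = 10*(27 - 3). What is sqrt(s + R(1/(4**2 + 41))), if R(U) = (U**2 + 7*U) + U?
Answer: sqrt(780217)/57 ≈ 15.496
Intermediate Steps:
R(U) = U**2 + 8*U
s = 240 (s = 10*24 = 240)
sqrt(s + R(1/(4**2 + 41))) = sqrt(240 + (8 + 1/(4**2 + 41))/(4**2 + 41)) = sqrt(240 + (8 + 1/(16 + 41))/(16 + 41)) = sqrt(240 + (8 + 1/57)/57) = sqrt(240 + (1/57)*(457/57)) = sqrt(240 + 457/3249) = sqrt(780217/3249) = sqrt(780217)/57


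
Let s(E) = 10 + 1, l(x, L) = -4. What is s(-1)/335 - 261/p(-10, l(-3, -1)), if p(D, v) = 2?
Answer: -87413/670 ≈ -130.47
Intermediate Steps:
s(E) = 11
s(-1)/335 - 261/p(-10, l(-3, -1)) = 11/335 - 261/2 = -87413/670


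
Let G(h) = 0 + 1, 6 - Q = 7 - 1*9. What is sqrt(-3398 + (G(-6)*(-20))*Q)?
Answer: I*sqrt(3558) ≈ 59.649*I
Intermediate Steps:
Q = 8 (Q = 6 - (7 - 1*9) = 6 - (7 - 9) = 6 - 1*(-2) = 6 + 2 = 8)
G(h) = 1
sqrt(-3398 + (G(-6)*(-20))*Q) = sqrt(-3398 + (1*(-20))*8) = sqrt(-3398 - 20*8) = sqrt(-3398 - 160) = sqrt(-3558) = I*sqrt(3558)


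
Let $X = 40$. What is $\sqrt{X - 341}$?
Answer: $i \sqrt{301} \approx 17.349 i$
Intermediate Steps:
$\sqrt{X - 341} = \sqrt{40 - 341} = \sqrt{-301} = i \sqrt{301}$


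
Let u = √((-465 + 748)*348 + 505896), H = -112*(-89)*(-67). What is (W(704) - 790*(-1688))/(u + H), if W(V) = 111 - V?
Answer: -31792974804/15929679727 - 1332927*√151095/223015516178 ≈ -1.9982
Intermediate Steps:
H = -667856 (H = 9968*(-67) = -667856)
u = 2*√151095 (u = √(283*348 + 505896) = √(98484 + 505896) = √604380 = 2*√151095 ≈ 777.42)
(W(704) - 790*(-1688))/(u + H) = ((111 - 1*704) - 790*(-1688))/(2*√151095 - 667856) = ((111 - 704) + 1333520)/(-667856 + 2*√151095) = (-593 + 1333520)/(-667856 + 2*√151095) = 1332927/(-667856 + 2*√151095)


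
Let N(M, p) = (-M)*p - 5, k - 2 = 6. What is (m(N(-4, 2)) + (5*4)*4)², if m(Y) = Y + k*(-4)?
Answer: 2601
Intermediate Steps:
k = 8 (k = 2 + 6 = 8)
N(M, p) = -5 - M*p (N(M, p) = -M*p - 5 = -5 - M*p)
m(Y) = -32 + Y (m(Y) = Y + 8*(-4) = Y - 32 = -32 + Y)
(m(N(-4, 2)) + (5*4)*4)² = ((-32 + (-5 - 1*(-4)*2)) + (5*4)*4)² = ((-32 + (-5 + 8)) + 20*4)² = ((-32 + 3) + 80)² = (-29 + 80)² = 51² = 2601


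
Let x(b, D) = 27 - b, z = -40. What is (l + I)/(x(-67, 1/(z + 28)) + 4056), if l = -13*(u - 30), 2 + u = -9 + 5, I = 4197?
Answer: 933/830 ≈ 1.1241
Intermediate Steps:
u = -6 (u = -2 + (-9 + 5) = -2 - 4 = -6)
l = 468 (l = -13*(-6 - 30) = -13*(-36) = 468)
(l + I)/(x(-67, 1/(z + 28)) + 4056) = (468 + 4197)/((27 - 1*(-67)) + 4056) = 4665/((27 + 67) + 4056) = 4665/(94 + 4056) = 4665/4150 = 4665*(1/4150) = 933/830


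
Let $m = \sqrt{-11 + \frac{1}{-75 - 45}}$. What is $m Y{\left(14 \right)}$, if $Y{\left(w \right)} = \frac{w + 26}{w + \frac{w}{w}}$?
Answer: $\frac{2 i \sqrt{39630}}{45} \approx 8.8477 i$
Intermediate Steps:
$m = \frac{i \sqrt{39630}}{60}$ ($m = \sqrt{-11 + \frac{1}{-120}} = \sqrt{-11 - \frac{1}{120}} = \sqrt{- \frac{1321}{120}} = \frac{i \sqrt{39630}}{60} \approx 3.3179 i$)
$Y{\left(w \right)} = \frac{26 + w}{1 + w}$ ($Y{\left(w \right)} = \frac{26 + w}{w + 1} = \frac{26 + w}{1 + w}$)
$m Y{\left(14 \right)} = \frac{i \sqrt{39630}}{60} \frac{26 + 14}{1 + 14} = \frac{i \sqrt{39630}}{60} \cdot \frac{1}{15} \cdot 40 = \frac{i \sqrt{39630}}{60} \cdot \frac{8}{3} = \frac{2 i \sqrt{39630}}{45}$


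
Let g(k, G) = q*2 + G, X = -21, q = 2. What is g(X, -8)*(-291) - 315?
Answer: 849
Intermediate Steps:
g(k, G) = 4 + G (g(k, G) = 2*2 + G = 4 + G)
g(X, -8)*(-291) - 315 = (4 - 8)*(-291) - 315 = -4*(-291) - 315 = 1164 - 315 = 849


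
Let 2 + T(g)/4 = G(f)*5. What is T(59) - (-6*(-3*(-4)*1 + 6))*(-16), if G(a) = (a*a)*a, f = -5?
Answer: -4236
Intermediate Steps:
G(a) = a**3 (G(a) = a**2*a = a**3)
T(g) = -2508 (T(g) = -8 + 4*((-5)**3*5) = -8 + 4*(-125*5) = -8 + 4*(-625) = -8 - 2500 = -2508)
T(59) - (-6*(-3*(-4)*1 + 6))*(-16) = -2508 - (-6*(-3*(-4)*1 + 6))*(-16) = -2508 - (-6*(12*1 + 6))*(-16) = -2508 - (-6*(12 + 6))*(-16) = -2508 - (-6*18)*(-16) = -2508 - (-108)*(-16) = -2508 - 1*1728 = -2508 - 1728 = -4236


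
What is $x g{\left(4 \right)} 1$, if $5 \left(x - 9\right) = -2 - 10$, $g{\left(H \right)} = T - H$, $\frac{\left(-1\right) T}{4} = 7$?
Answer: $- \frac{1056}{5} \approx -211.2$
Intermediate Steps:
$T = -28$ ($T = \left(-4\right) 7 = -28$)
$g{\left(H \right)} = -28 - H$
$x = \frac{33}{5}$ ($x = 9 + \frac{-2 - 10}{5} = 9 + \frac{1}{5} \left(-12\right) = 9 - \frac{12}{5} = \frac{33}{5} \approx 6.6$)
$x g{\left(4 \right)} 1 = \frac{33 \left(-28 - 4\right)}{5} \cdot 1 = \frac{33}{5} \left(-32\right) 1 = \left(- \frac{1056}{5}\right) 1 = - \frac{1056}{5}$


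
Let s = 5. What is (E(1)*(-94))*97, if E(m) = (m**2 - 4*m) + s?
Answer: -18236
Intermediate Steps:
E(m) = 5 + m**2 - 4*m (E(m) = (m**2 - 4*m) + 5 = 5 + m**2 - 4*m)
(E(1)*(-94))*97 = ((5 + 1**2 - 4*1)*(-94))*97 = ((5 + 1 - 4)*(-94))*97 = (2*(-94))*97 = -188*97 = -18236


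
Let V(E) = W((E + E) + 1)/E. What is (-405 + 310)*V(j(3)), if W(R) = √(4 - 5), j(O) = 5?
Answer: -19*I ≈ -19.0*I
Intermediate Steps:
W(R) = I (W(R) = √(-1) = I)
V(E) = I/E
(-405 + 310)*V(j(3)) = (-405 + 310)*(I/5) = -95*I/5 = -19*I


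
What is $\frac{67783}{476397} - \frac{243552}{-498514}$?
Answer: $\frac{74909108303}{118745287029} \approx 0.63084$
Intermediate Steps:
$\frac{67783}{476397} - \frac{243552}{-498514} = 67783 \cdot \frac{1}{476397} - - \frac{121776}{249257} = \frac{67783}{476397} + \frac{121776}{249257} = \frac{74909108303}{118745287029}$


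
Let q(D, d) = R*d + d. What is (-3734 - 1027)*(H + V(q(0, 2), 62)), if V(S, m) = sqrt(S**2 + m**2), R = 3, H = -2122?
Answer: 10102842 - 9522*sqrt(977) ≈ 9.8052e+6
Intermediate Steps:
q(D, d) = 4*d (q(D, d) = 3*d + d = 4*d)
(-3734 - 1027)*(H + V(q(0, 2), 62)) = (-3734 - 1027)*(-2122 + sqrt((4*2)**2 + 62**2)) = -4761*(-2122 + sqrt(8**2 + 3844)) = -4761*(-2122 + sqrt(64 + 3844)) = -4761*(-2122 + sqrt(3908)) = -4761*(-2122 + 2*sqrt(977)) = 10102842 - 9522*sqrt(977)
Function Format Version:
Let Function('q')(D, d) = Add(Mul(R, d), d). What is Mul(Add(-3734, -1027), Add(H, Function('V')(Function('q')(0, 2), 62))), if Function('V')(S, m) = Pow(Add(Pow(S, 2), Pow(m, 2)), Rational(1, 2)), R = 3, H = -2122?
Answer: Add(10102842, Mul(-9522, Pow(977, Rational(1, 2)))) ≈ 9.8052e+6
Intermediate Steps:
Function('q')(D, d) = Mul(4, d) (Function('q')(D, d) = Add(Mul(3, d), d) = Mul(4, d))
Mul(Add(-3734, -1027), Add(H, Function('V')(Function('q')(0, 2), 62))) = Mul(Add(-3734, -1027), Add(-2122, Pow(Add(Pow(Mul(4, 2), 2), Pow(62, 2)), Rational(1, 2)))) = Mul(-4761, Add(-2122, Pow(Add(Pow(8, 2), 3844), Rational(1, 2)))) = Mul(-4761, Add(-2122, Pow(Add(64, 3844), Rational(1, 2)))) = Mul(-4761, Add(-2122, Pow(3908, Rational(1, 2)))) = Mul(-4761, Add(-2122, Mul(2, Pow(977, Rational(1, 2))))) = Add(10102842, Mul(-9522, Pow(977, Rational(1, 2))))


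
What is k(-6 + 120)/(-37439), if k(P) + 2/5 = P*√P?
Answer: 2/187195 - 114*√114/37439 ≈ -0.032501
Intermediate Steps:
k(P) = -⅖ + P^(3/2) (k(P) = -⅖ + P*√P = -⅖ + P^(3/2))
k(-6 + 120)/(-37439) = (-⅖ + (-6 + 120)^(3/2))/(-37439) = (-⅖ + 114^(3/2))*(-1/37439) = (-⅖ + 114*√114)*(-1/37439) = 2/187195 - 114*√114/37439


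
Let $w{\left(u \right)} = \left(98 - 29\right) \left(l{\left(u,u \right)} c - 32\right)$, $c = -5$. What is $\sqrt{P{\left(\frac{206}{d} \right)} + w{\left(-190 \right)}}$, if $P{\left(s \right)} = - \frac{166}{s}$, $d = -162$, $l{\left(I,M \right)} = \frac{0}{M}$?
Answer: $\frac{i \sqrt{22039734}}{103} \approx 45.579 i$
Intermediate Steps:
$l{\left(I,M \right)} = 0$
$w{\left(u \right)} = -2208$ ($w{\left(u \right)} = \left(98 - 29\right) \left(0 \left(-5\right) - 32\right) = 69 \left(0 - 32\right) = 69 \left(-32\right) = -2208$)
$\sqrt{P{\left(\frac{206}{d} \right)} + w{\left(-190 \right)}} = \sqrt{- \frac{166}{206 \frac{1}{-162}} - 2208} = \sqrt{- \frac{166}{206 \left(- \frac{1}{162}\right)} - 2208} = \sqrt{- \frac{166}{- \frac{103}{81}} - 2208} = \sqrt{\left(-166\right) \left(- \frac{81}{103}\right) - 2208} = \sqrt{\frac{13446}{103} - 2208} = \sqrt{- \frac{213978}{103}} = \frac{i \sqrt{22039734}}{103}$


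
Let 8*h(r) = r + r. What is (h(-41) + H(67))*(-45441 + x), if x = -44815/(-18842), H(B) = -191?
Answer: 689204378135/75368 ≈ 9.1445e+6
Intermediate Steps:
h(r) = r/4 (h(r) = (r + r)/8 = (2*r)/8 = r/4)
x = 44815/18842 (x = -44815*(-1/18842) = 44815/18842 ≈ 2.3785)
(h(-41) + H(67))*(-45441 + x) = ((¼)*(-41) - 191)*(-45441 + 44815/18842) = (-41/4 - 191)*(-856154507/18842) = -805/4*(-856154507/18842) = 689204378135/75368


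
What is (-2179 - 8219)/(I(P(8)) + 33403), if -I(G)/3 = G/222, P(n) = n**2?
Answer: -384726/1235879 ≈ -0.31130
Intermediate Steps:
I(G) = -G/74 (I(G) = -3*G/222 = -G/74)
(-2179 - 8219)/(I(P(8)) + 33403) = (-2179 - 8219)/(-1/74*8**2 + 33403) = -10398/(-1/74*64 + 33403) = -10398/(-32/37 + 33403) = -10398/1235879/37 = -10398*37/1235879 = -384726/1235879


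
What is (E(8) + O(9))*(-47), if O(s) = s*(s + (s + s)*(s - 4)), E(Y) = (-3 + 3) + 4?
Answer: -42065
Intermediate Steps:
E(Y) = 4 (E(Y) = 0 + 4 = 4)
O(s) = s*(s + 2*s*(-4 + s)) (O(s) = s*(s + (2*s)*(-4 + s)) = s*(s + 2*s*(-4 + s)))
(E(8) + O(9))*(-47) = (4 + 9²*(-7 + 2*9))*(-47) = (4 + 81*(-7 + 18))*(-47) = (4 + 81*11)*(-47) = (4 + 891)*(-47) = 895*(-47) = -42065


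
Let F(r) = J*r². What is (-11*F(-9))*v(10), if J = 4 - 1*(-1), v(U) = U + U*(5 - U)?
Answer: 178200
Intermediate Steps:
J = 5 (J = 4 + 1 = 5)
F(r) = 5*r²
(-11*F(-9))*v(10) = (-55*(-9)²)*(10*(6 - 1*10)) = (-55*81)*(10*(6 - 10)) = (-11*405)*(10*(-4)) = -4455*(-40) = 178200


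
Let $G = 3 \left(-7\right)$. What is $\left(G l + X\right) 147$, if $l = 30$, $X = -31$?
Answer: $-97167$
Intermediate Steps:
$G = -21$
$\left(G l + X\right) 147 = \left(\left(-21\right) 30 - 31\right) 147 = \left(-630 - 31\right) 147 = \left(-661\right) 147 = -97167$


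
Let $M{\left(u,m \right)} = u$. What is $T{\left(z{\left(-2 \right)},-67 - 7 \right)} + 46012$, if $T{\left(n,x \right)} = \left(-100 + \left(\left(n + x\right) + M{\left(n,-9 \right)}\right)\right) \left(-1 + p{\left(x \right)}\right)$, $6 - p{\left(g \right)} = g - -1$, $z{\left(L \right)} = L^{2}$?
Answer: $33064$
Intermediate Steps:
$p{\left(g \right)} = 5 - g$ ($p{\left(g \right)} = 6 - \left(g - -1\right) = 6 - \left(g + 1\right) = 6 - \left(1 + g\right) = 5 - g$)
$T{\left(n,x \right)} = \left(4 - x\right) \left(-100 + x + 2 n\right)$ ($T{\left(n,x \right)} = \left(-100 + \left(\left(n + x\right) + n\right)\right) \left(-1 - \left(-5 + x\right)\right) = \left(-100 + \left(x + 2 n\right)\right) \left(4 - x\right) = \left(-100 + x + 2 n\right) \left(4 - x\right) = \left(4 - x\right) \left(-100 + x + 2 n\right)$)
$T{\left(z{\left(-2 \right)},-67 - 7 \right)} + 46012 = \left(-400 - \left(-67 - 7\right)^{2} + 8 \left(-2\right)^{2} + 104 \left(-67 - 7\right) - 2 \left(-2\right)^{2} \left(-67 - 7\right)\right) + 46012 = \left(-400 - \left(-67 - 7\right)^{2} + 8 \cdot 4 + 104 \left(-67 - 7\right) - 8 \left(-67 - 7\right)\right) + 46012 = \left(-400 - \left(-74\right)^{2} + 32 + 104 \left(-74\right) - 8 \left(-74\right)\right) + 46012 = \left(-400 - 5476 + 32 - 7696 + 592\right) + 46012 = -12948 + 46012 = 33064$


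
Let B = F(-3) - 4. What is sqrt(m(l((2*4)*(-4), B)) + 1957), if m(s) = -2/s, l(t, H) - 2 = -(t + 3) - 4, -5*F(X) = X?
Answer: sqrt(158511)/9 ≈ 44.237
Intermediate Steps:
F(X) = -X/5
B = -17/5 (B = -1/5*(-3) - 4 = 3/5 - 4 = -17/5 ≈ -3.4000)
l(t, H) = -5 - t (l(t, H) = 2 + (-(t + 3) - 4) = 2 + (-(3 + t) - 4) = 2 + ((-3 - t) - 4) = 2 + (-7 - t) = -5 - t)
sqrt(m(l((2*4)*(-4), B)) + 1957) = sqrt(-2/(-5 - 2*4*(-4)) + 1957) = sqrt(-2/(-5 - 8*(-4)) + 1957) = sqrt(-2/(-5 - 1*(-32)) + 1957) = sqrt(-2/(-5 + 32) + 1957) = sqrt(-2/27 + 1957) = sqrt(52837/27) = sqrt(158511)/9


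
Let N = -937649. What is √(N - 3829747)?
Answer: 2*I*√1191849 ≈ 2183.4*I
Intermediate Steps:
√(N - 3829747) = √(-937649 - 3829747) = √(-4767396) = 2*I*√1191849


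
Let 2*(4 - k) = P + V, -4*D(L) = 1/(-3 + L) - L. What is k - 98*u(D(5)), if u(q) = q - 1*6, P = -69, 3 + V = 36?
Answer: 1999/4 ≈ 499.75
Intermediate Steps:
V = 33 (V = -3 + 36 = 33)
D(L) = -1/(4*(-3 + L)) + L/4 (D(L) = -(1/(-3 + L) - L)/4 = -1/(4*(-3 + L)) + L/4)
k = 22 (k = 4 - (-69 + 33)/2 = 4 - 1/2*(-36) = 4 + 18 = 22)
u(q) = -6 + q (u(q) = q - 6 = -6 + q)
k - 98*u(D(5)) = 22 - 98*(-6 + (-1 + 5**2 - 3*5)/(4*(-3 + 5))) = 22 - 98*(-6 + (1/4)*(-1 + 25 - 15)/2) = 22 - 98*(-6 + (1/4)*(1/2)*9) = 22 - 98*(-6 + 9/8) = 22 - 98*(-39/8) = 22 + 1911/4 = 1999/4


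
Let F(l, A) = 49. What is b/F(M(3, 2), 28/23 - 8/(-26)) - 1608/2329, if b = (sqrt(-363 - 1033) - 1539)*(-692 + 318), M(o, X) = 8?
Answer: 1340461002/114121 - 748*I*sqrt(349)/49 ≈ 11746.0 - 285.18*I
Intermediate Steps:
b = 575586 - 748*I*sqrt(349) (b = (sqrt(-1396) - 1539)*(-374) = (2*I*sqrt(349) - 1539)*(-374) = (-1539 + 2*I*sqrt(349))*(-374) = 575586 - 748*I*sqrt(349) ≈ 5.7559e+5 - 13974.0*I)
b/F(M(3, 2), 28/23 - 8/(-26)) - 1608/2329 = (575586 - 748*I*sqrt(349))/49 - 1608/2329 = (575586 - 748*I*sqrt(349))*(1/49) - 1608*1/2329 = (575586/49 - 748*I*sqrt(349)/49) - 1608/2329 = 1340461002/114121 - 748*I*sqrt(349)/49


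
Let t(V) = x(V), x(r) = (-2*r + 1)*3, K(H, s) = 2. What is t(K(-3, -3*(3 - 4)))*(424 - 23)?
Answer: -3609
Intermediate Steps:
x(r) = 3 - 6*r (x(r) = (1 - 2*r)*3 = 3 - 6*r)
t(V) = 3 - 6*V
t(K(-3, -3*(3 - 4)))*(424 - 23) = (3 - 6*2)*(424 - 23) = (3 - 12)*401 = -9*401 = -3609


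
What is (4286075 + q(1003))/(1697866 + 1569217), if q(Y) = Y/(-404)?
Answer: 1731573297/1319901532 ≈ 1.3119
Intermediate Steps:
q(Y) = -Y/404 (q(Y) = Y*(-1/404) = -Y/404)
(4286075 + q(1003))/(1697866 + 1569217) = (4286075 - 1/404*1003)/(1697866 + 1569217) = (4286075 - 1003/404)/3267083 = (1731573297/404)*(1/3267083) = 1731573297/1319901532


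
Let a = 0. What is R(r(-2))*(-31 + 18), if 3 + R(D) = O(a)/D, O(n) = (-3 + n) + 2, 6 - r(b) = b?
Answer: 325/8 ≈ 40.625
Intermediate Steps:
r(b) = 6 - b
O(n) = -1 + n
R(D) = -3 - 1/D (R(D) = -3 + (-1 + 0)/D = -3 - 1/D)
R(r(-2))*(-31 + 18) = (-3 - 1/(6 - 1*(-2)))*(-31 + 18) = (-3 - 1/(6 + 2))*(-13) = (-3 - 1/8)*(-13) = (-3 - 1*⅛)*(-13) = (-3 - ⅛)*(-13) = -25/8*(-13) = 325/8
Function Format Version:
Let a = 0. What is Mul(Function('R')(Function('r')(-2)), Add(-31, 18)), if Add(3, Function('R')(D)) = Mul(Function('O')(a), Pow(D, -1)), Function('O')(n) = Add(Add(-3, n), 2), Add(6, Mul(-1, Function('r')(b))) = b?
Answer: Rational(325, 8) ≈ 40.625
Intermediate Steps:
Function('r')(b) = Add(6, Mul(-1, b))
Function('O')(n) = Add(-1, n)
Function('R')(D) = Add(-3, Mul(-1, Pow(D, -1))) (Function('R')(D) = Add(-3, Mul(Add(-1, 0), Pow(D, -1))) = Add(-3, Mul(-1, Pow(D, -1))))
Mul(Function('R')(Function('r')(-2)), Add(-31, 18)) = Mul(Add(-3, Mul(-1, Pow(Add(6, Mul(-1, -2)), -1))), Add(-31, 18)) = Mul(Add(-3, Mul(-1, Pow(Add(6, 2), -1))), -13) = Mul(Add(-3, Mul(-1, Pow(8, -1))), -13) = Mul(Add(-3, Mul(-1, Rational(1, 8))), -13) = Mul(Add(-3, Rational(-1, 8)), -13) = Mul(Rational(-25, 8), -13) = Rational(325, 8)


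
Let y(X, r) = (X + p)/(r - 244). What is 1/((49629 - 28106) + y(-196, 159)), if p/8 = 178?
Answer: 85/1828227 ≈ 4.6493e-5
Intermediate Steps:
p = 1424 (p = 8*178 = 1424)
y(X, r) = (1424 + X)/(-244 + r) (y(X, r) = (X + 1424)/(r - 244) = (1424 + X)/(-244 + r))
1/((49629 - 28106) + y(-196, 159)) = 1/((49629 - 28106) + (1424 - 196)/(-244 + 159)) = 1/(21523 + 1228/(-85)) = 1/(21523 - 1/85*1228) = 1/(21523 - 1228/85) = 1/(1828227/85) = 85/1828227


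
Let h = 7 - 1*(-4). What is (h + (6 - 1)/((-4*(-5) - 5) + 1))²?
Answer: 32761/256 ≈ 127.97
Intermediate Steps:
h = 11 (h = 7 + 4 = 11)
(h + (6 - 1)/((-4*(-5) - 5) + 1))² = (11 + (6 - 1)/((-4*(-5) - 5) + 1))² = (11 + 5/((20 - 5) + 1))² = (11 + 5/(15 + 1))² = (11 + 5/16)² = (181/16)² = 32761/256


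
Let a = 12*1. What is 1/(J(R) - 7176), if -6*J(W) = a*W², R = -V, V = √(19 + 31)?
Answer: -1/7276 ≈ -0.00013744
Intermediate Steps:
a = 12
V = 5*√2 (V = √50 = 5*√2 ≈ 7.0711)
R = -5*√2 ≈ -7.0711
J(W) = -2*W²
1/(J(R) - 7176) = 1/(-2*(-5*√2)² - 7176) = 1/(-2*50 - 7176) = 1/(-100 - 7176) = 1/(-7276) = -1/7276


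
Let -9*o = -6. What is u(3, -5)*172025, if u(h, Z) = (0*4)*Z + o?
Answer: 344050/3 ≈ 1.1468e+5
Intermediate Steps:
o = ⅔ (o = -⅑*(-6) = ⅔ ≈ 0.66667)
u(h, Z) = ⅔ (u(h, Z) = (0*4)*Z + ⅔ = 0*Z + ⅔ = 0 + ⅔ = ⅔)
u(3, -5)*172025 = (⅔)*172025 = 344050/3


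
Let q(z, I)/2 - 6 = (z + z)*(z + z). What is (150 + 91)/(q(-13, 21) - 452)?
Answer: 241/912 ≈ 0.26425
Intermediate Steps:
q(z, I) = 12 + 8*z**2 (q(z, I) = 12 + 2*((z + z)*(z + z)) = 12 + 2*((2*z)*(2*z)) = 12 + 2*(4*z**2) = 12 + 8*z**2)
(150 + 91)/(q(-13, 21) - 452) = (150 + 91)/((12 + 8*(-13)**2) - 452) = 241/((12 + 8*169) - 452) = 241/((12 + 1352) - 452) = 241/(1364 - 452) = 241/912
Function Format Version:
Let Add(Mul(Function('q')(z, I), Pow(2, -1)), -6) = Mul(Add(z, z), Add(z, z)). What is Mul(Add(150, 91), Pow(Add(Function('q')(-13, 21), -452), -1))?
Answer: Rational(241, 912) ≈ 0.26425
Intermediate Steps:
Function('q')(z, I) = Add(12, Mul(8, Pow(z, 2))) (Function('q')(z, I) = Add(12, Mul(2, Mul(Add(z, z), Add(z, z)))) = Add(12, Mul(2, Mul(Mul(2, z), Mul(2, z)))) = Add(12, Mul(2, Mul(4, Pow(z, 2)))) = Add(12, Mul(8, Pow(z, 2))))
Mul(Add(150, 91), Pow(Add(Function('q')(-13, 21), -452), -1)) = Mul(Add(150, 91), Pow(Add(Add(12, Mul(8, Pow(-13, 2))), -452), -1)) = Mul(241, Pow(Add(Add(12, Mul(8, 169)), -452), -1)) = Mul(241, Pow(Add(Add(12, 1352), -452), -1)) = Mul(241, Pow(Add(1364, -452), -1)) = Mul(241, Pow(912, -1)) = Mul(241, Rational(1, 912)) = Rational(241, 912)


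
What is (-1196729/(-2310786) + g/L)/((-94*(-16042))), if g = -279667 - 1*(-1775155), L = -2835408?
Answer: -1302869857/205835565204578088 ≈ -6.3297e-9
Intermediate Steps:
g = 1495488 (g = -279667 + 1775155 = 1495488)
(-1196729/(-2310786) + g/L)/((-94*(-16042))) = (-1196729/(-2310786) + 1495488/(-2835408))/((-94*(-16042))) = (-1196729*(-1/2310786) + 1495488*(-1/2835408))/1507948 = (1196729/2310786 - 31156/59071)*(1/1507948) = -1302869857/136500439806*1/1507948 = -1302869857/205835565204578088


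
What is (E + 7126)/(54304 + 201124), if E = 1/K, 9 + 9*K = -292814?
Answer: 2086656689/74795193244 ≈ 0.027898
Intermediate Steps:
K = -292823/9 (K = -1 + (⅑)*(-292814) = -1 - 292814/9 = -292823/9 ≈ -32536.)
E = -9/292823 (E = 1/(-292823/9) = -9/292823 ≈ -3.0735e-5)
(E + 7126)/(54304 + 201124) = (-9/292823 + 7126)/(54304 + 201124) = (2086656689/292823)/255428 = (2086656689/292823)*(1/255428) = 2086656689/74795193244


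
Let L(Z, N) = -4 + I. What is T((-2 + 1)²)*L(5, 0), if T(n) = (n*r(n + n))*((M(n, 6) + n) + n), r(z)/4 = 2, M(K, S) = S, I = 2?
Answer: -128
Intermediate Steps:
r(z) = 8 (r(z) = 4*2 = 8)
L(Z, N) = -2 (L(Z, N) = -4 + 2 = -2)
T(n) = 8*n*(6 + 2*n) (T(n) = (n*8)*((6 + n) + n) = (8*n)*(6 + 2*n) = 8*n*(6 + 2*n))
T((-2 + 1)²)*L(5, 0) = (16*(-2 + 1)²*(3 + (-2 + 1)²))*(-2) = (16*(-1)²*(3 + (-1)²))*(-2) = (16*1*(3 + 1))*(-2) = (16*1*4)*(-2) = 64*(-2) = -128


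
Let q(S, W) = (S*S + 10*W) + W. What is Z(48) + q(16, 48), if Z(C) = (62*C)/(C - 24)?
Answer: 908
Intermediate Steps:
Z(C) = 62*C/(-24 + C) (Z(C) = (62*C)/(-24 + C) = 62*C/(-24 + C))
q(S, W) = S² + 11*W (q(S, W) = (S² + 10*W) + W = S² + 11*W)
Z(48) + q(16, 48) = 62*48/(-24 + 48) + (16² + 11*48) = 62*48/24 + (256 + 528) = 62*48*(1/24) + 784 = 124 + 784 = 908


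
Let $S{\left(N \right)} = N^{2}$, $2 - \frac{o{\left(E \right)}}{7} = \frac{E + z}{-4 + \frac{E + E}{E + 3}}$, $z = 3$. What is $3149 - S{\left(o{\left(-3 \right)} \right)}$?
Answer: $2953$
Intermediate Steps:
$o{\left(E \right)} = 14 - \frac{7 \left(3 + E\right)}{-4 + \frac{2 E}{3 + E}}$ ($o{\left(E \right)} = 14 - 7 \frac{E + 3}{-4 + \frac{E + E}{E + 3}} = 14 - 7 \frac{3 + E}{-4 + \frac{2 E}{3 + E}} = 14 - \frac{7 \left(3 + E\right)}{-4 + \frac{2 E}{3 + E}}$)
$3149 - S{\left(o{\left(-3 \right)} \right)} = 3149 - \left(\frac{7 \left(33 + \left(-3\right)^{2} + 10 \left(-3\right)\right)}{2 \left(6 - 3\right)}\right)^{2} = 3149 - \left(\frac{7 \left(33 + 9 - 30\right)}{2 \cdot 3}\right)^{2} = 3149 - \left(\frac{7}{2} \cdot \frac{1}{3} \cdot 12\right)^{2} = 3149 - 14^{2} = 3149 - 196 = 2953$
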